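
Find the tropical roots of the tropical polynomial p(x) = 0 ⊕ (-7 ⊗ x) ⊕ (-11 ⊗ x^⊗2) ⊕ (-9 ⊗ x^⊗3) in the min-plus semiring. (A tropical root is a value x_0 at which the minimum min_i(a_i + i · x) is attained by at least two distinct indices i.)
Roots: {-2, 4, 7}

Each tropical root is a break point of the lower envelope of the lines y = a_i + i · x (there are 4 lines, with slopes 0, 1, ..., 3). Only the lines that attain the minimum somewhere contribute to roots; other lines are dominated. Here the surviving (envelope) indices are i = 3, i = 2, i = 1, i = 0.
Intersections between consecutive envelope lines give the roots: for adjacent envelope indices i < j the intersection is x = (a_i − a_j) / (j − i). Reading off the sorted break points: {-2, 4, 7}.
Verification: at each break x_0, at least two indices attain the minimum of min_i(a_i + i · x_0).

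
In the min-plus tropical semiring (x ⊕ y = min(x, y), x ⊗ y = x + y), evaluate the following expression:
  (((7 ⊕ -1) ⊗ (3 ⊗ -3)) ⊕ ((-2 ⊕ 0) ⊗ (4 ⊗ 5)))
(((7 ⊕ -1) ⊗ (3 ⊗ -3)) ⊕ ((-2 ⊕ 0) ⊗ (4 ⊗ 5))) = -1

Expand innermost to outermost. Recall ⊕ takes the minimum of its arguments and ⊗ takes their sum. Working out the expression (((7 ⊕ -1) ⊗ (3 ⊗ -3)) ⊕ ((-2 ⊕ 0) ⊗ (4 ⊗ 5))) gives -1.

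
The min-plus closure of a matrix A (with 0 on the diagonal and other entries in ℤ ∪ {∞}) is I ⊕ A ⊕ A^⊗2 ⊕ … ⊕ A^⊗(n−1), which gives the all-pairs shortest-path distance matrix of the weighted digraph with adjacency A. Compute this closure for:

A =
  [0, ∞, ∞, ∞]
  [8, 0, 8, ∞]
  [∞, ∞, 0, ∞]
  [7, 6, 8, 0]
Closure =
  [0, ∞, ∞, ∞]
  [8, 0, 8, ∞]
  [∞, ∞, 0, ∞]
  [7, 6, 8, 0]

This is the Floyd-Warshall all-pairs shortest-path computation. For each intermediate vertex k = 0, 1, …, 3, update dist[i][j] ← min(dist[i][j], dist[i][k] + dist[k][j]). The final matrix gives, for each (i, j), the minimum total weight of any directed path from i to j (possibly empty when i = j).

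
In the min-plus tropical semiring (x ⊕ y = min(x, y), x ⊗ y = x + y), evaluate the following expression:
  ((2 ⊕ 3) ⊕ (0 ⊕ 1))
((2 ⊕ 3) ⊕ (0 ⊕ 1)) = 0

Expand innermost to outermost. Recall ⊕ takes the minimum of its arguments and ⊗ takes their sum. Working out the expression ((2 ⊕ 3) ⊕ (0 ⊕ 1)) gives 0.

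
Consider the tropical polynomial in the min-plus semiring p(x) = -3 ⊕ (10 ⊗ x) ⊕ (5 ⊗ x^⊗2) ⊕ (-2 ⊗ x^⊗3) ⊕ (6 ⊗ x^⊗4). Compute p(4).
p(4) = -3

A tropical monomial a ⊗ x^⊗i evaluates to a + i · x. Evaluating each term at x = 4:
  Term 0 contributes -3 + 0 · 4 = -3
  Term 1 contributes 10 + 1 · 4 = 14
  Term 2 contributes 5 + 2 · 4 = 13
  Term 3 contributes -2 + 3 · 4 = 10
  Term 4 contributes 6 + 4 · 4 = 22
p(4) = ⊕ of these = min[-3, 14, 13, 10, 22] = -3.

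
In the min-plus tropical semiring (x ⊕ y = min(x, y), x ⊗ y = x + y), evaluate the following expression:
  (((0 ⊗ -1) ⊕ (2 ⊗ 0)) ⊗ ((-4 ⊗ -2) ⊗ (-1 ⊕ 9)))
(((0 ⊗ -1) ⊕ (2 ⊗ 0)) ⊗ ((-4 ⊗ -2) ⊗ (-1 ⊕ 9))) = -8

Expand innermost to outermost. Recall ⊕ takes the minimum of its arguments and ⊗ takes their sum. Working out the expression (((0 ⊗ -1) ⊕ (2 ⊗ 0)) ⊗ ((-4 ⊗ -2) ⊗ (-1 ⊕ 9))) gives -8.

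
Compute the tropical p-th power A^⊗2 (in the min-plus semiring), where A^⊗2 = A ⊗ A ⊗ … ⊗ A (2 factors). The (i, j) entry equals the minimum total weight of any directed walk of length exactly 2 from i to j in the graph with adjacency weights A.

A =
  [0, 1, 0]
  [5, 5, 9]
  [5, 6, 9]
A^⊗2 =
  [0, 1, 0]
  [5, 6, 5]
  [5, 6, 5]

Each entry (A^⊗2)_ij equals the minimum over all length-2 walks i = v_0 → v_1 → … → v_2 = j of Σ_t A[v_t][v_{t+1}]. For example, for (i, j) = (0, 2) we minimise over 3 possible intermediate vertex sequences; the minimum is 0, attained along the walk 0 → 0 → 2.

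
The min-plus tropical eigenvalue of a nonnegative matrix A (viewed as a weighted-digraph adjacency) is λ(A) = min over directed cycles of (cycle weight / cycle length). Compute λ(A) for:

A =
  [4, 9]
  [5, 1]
λ(A) = 1

Enumerate directed cycles and compute their means (weight / length). Sample:
  cycle 0 → 0: weight = 4, length = 1, mean = 4/1 ≈ 4.000
  cycle 1 → 1: weight = 1, length = 1, mean = 1/1 ≈ 1.000
  cycle 0 → 1 → 0: weight = 14, length = 2, mean = 14/2 ≈ 7.000
  cycle 1 → 0 → 1: weight = 14, length = 2, mean = 14/2 ≈ 7.000
Minimum mean = 1.000, attained e.g. along the cycle 1 → 1 with weight 1 and length 1. So λ(A) = 1/1 = 1.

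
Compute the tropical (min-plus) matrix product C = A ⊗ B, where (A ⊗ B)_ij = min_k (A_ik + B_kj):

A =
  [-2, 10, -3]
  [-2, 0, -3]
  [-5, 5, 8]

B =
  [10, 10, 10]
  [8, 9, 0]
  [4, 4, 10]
A ⊗ B =
  [1, 1, 7]
  [1, 1, 0]
  [5, 5, 5]

Apply the min-plus product entry-by-entry:
  C[0][0] = min over k of (A[0][0] + B[0][0] = -2 + 10 = 8, A[0][1] + B[1][0] = 10 + 8 = 18, A[0][2] + B[2][0] = -3 + 4 = 1) = 1 (attained at k = 2)
  C[0][1] = min over k of (A[0][0] + B[0][1] = -2 + 10 = 8, A[0][1] + B[1][1] = 10 + 9 = 19, A[0][2] + B[2][1] = -3 + 4 = 1) = 1 (attained at k = 2)
  C[0][2] = min over k of (A[0][0] + B[0][2] = -2 + 10 = 8, A[0][1] + B[1][2] = 10 + 0 = 10, A[0][2] + B[2][2] = -3 + 10 = 7) = 7 (attained at k = 2)
  C[1][0] = min over k of (A[1][0] + B[0][0] = -2 + 10 = 8, A[1][1] + B[1][0] = 0 + 8 = 8, A[1][2] + B[2][0] = -3 + 4 = 1) = 1 (attained at k = 2)
  C[1][1] = min over k of (A[1][0] + B[0][1] = -2 + 10 = 8, A[1][1] + B[1][1] = 0 + 9 = 9, A[1][2] + B[2][1] = -3 + 4 = 1) = 1 (attained at k = 2)
  C[1][2] = min over k of (A[1][0] + B[0][2] = -2 + 10 = 8, A[1][1] + B[1][2] = 0 + 0 = 0, A[1][2] + B[2][2] = -3 + 10 = 7) = 0 (attained at k = 1)
  C[2][0] = min over k of (A[2][0] + B[0][0] = -5 + 10 = 5, A[2][1] + B[1][0] = 5 + 8 = 13, A[2][2] + B[2][0] = 8 + 4 = 12) = 5 (attained at k = 0)
  C[2][1] = min over k of (A[2][0] + B[0][1] = -5 + 10 = 5, A[2][1] + B[1][1] = 5 + 9 = 14, A[2][2] + B[2][1] = 8 + 4 = 12) = 5 (attained at k = 0)
  C[2][2] = min over k of (A[2][0] + B[0][2] = -5 + 10 = 5, A[2][1] + B[1][2] = 5 + 0 = 5, A[2][2] + B[2][2] = 8 + 10 = 18) = 5 (attained at k = 0)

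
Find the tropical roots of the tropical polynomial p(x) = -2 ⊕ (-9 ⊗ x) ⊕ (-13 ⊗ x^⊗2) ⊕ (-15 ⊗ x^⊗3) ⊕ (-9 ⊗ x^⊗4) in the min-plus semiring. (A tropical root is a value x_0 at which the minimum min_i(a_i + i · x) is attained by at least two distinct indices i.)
Roots: {-6, 2, 4, 7}

Each tropical root is a break point of the lower envelope of the lines y = a_i + i · x (there are 5 lines, with slopes 0, 1, ..., 4). Only the lines that attain the minimum somewhere contribute to roots; other lines are dominated. Here the surviving (envelope) indices are i = 4, i = 3, i = 2, i = 1, i = 0.
Intersections between consecutive envelope lines give the roots: for adjacent envelope indices i < j the intersection is x = (a_i − a_j) / (j − i). Reading off the sorted break points: {-6, 2, 4, 7}.
Verification: at each break x_0, at least two indices attain the minimum of min_i(a_i + i · x_0).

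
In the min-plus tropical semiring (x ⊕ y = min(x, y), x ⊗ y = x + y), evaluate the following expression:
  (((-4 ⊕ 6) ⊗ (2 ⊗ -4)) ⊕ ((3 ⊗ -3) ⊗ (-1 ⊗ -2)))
(((-4 ⊕ 6) ⊗ (2 ⊗ -4)) ⊕ ((3 ⊗ -3) ⊗ (-1 ⊗ -2))) = -6

Expand innermost to outermost. Recall ⊕ takes the minimum of its arguments and ⊗ takes their sum. Working out the expression (((-4 ⊕ 6) ⊗ (2 ⊗ -4)) ⊕ ((3 ⊗ -3) ⊗ (-1 ⊗ -2))) gives -6.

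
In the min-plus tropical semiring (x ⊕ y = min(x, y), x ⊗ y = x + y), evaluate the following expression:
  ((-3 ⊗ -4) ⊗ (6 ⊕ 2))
((-3 ⊗ -4) ⊗ (6 ⊕ 2)) = -5

Expand innermost to outermost. Recall ⊕ takes the minimum of its arguments and ⊗ takes their sum. Working out the expression ((-3 ⊗ -4) ⊗ (6 ⊕ 2)) gives -5.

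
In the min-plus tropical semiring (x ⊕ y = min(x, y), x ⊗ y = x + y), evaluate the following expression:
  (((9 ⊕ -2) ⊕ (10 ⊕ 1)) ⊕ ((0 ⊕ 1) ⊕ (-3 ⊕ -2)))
(((9 ⊕ -2) ⊕ (10 ⊕ 1)) ⊕ ((0 ⊕ 1) ⊕ (-3 ⊕ -2))) = -3

Expand innermost to outermost. Recall ⊕ takes the minimum of its arguments and ⊗ takes their sum. Working out the expression (((9 ⊕ -2) ⊕ (10 ⊕ 1)) ⊕ ((0 ⊕ 1) ⊕ (-3 ⊕ -2))) gives -3.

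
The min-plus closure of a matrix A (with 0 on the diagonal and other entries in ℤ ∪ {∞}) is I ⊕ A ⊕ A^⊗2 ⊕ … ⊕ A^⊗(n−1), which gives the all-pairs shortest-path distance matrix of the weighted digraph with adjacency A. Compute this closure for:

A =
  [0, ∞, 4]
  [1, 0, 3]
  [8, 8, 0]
Closure =
  [0, 12, 4]
  [1, 0, 3]
  [8, 8, 0]

This is the Floyd-Warshall all-pairs shortest-path computation. For each intermediate vertex k = 0, 1, …, 2, update dist[i][j] ← min(dist[i][j], dist[i][k] + dist[k][j]). The final matrix gives, for each (i, j), the minimum total weight of any directed path from i to j (possibly empty when i = j).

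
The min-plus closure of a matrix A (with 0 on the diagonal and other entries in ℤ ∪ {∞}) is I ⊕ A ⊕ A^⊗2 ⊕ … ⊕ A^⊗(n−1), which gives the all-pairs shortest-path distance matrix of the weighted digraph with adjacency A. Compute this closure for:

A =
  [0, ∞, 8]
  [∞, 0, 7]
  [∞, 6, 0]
Closure =
  [0, 14, 8]
  [∞, 0, 7]
  [∞, 6, 0]

This is the Floyd-Warshall all-pairs shortest-path computation. For each intermediate vertex k = 0, 1, …, 2, update dist[i][j] ← min(dist[i][j], dist[i][k] + dist[k][j]). The final matrix gives, for each (i, j), the minimum total weight of any directed path from i to j (possibly empty when i = j).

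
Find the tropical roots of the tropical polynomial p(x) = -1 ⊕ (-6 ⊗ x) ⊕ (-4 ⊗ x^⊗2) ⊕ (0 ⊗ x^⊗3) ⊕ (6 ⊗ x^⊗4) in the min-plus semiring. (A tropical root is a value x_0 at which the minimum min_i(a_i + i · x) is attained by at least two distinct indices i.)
Roots: {-6, -4, -2, 5}

Each tropical root is a break point of the lower envelope of the lines y = a_i + i · x (there are 5 lines, with slopes 0, 1, ..., 4). Only the lines that attain the minimum somewhere contribute to roots; other lines are dominated. Here the surviving (envelope) indices are i = 4, i = 3, i = 2, i = 1, i = 0.
Intersections between consecutive envelope lines give the roots: for adjacent envelope indices i < j the intersection is x = (a_i − a_j) / (j − i). Reading off the sorted break points: {-6, -4, -2, 5}.
Verification: at each break x_0, at least two indices attain the minimum of min_i(a_i + i · x_0).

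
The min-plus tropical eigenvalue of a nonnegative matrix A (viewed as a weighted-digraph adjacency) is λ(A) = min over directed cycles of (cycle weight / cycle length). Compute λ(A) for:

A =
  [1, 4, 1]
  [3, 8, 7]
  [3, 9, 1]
λ(A) = 1

Enumerate directed cycles and compute their means (weight / length). Sample:
  cycle 0 → 0: weight = 1, length = 1, mean = 1/1 ≈ 1.000
  cycle 1 → 1: weight = 8, length = 1, mean = 8/1 ≈ 8.000
  cycle 2 → 2: weight = 1, length = 1, mean = 1/1 ≈ 1.000
  cycle 0 → 1 → 0: weight = 7, length = 2, mean = 7/2 ≈ 3.500
  cycle 0 → 2 → 0: weight = 4, length = 2, mean = 4/2 ≈ 2.000
  cycle 1 → 0 → 1: weight = 7, length = 2, mean = 7/2 ≈ 3.500
Minimum mean = 1.000, attained e.g. along the cycle 0 → 0 with weight 1 and length 1. So λ(A) = 1/1 = 1.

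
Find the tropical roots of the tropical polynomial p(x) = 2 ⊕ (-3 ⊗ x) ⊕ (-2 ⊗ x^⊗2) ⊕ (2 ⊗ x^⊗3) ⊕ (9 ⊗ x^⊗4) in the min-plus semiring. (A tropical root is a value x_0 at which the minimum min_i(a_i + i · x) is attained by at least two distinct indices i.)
Roots: {-7, -4, -1, 5}

Each tropical root is a break point of the lower envelope of the lines y = a_i + i · x (there are 5 lines, with slopes 0, 1, ..., 4). Only the lines that attain the minimum somewhere contribute to roots; other lines are dominated. Here the surviving (envelope) indices are i = 4, i = 3, i = 2, i = 1, i = 0.
Intersections between consecutive envelope lines give the roots: for adjacent envelope indices i < j the intersection is x = (a_i − a_j) / (j − i). Reading off the sorted break points: {-7, -4, -1, 5}.
Verification: at each break x_0, at least two indices attain the minimum of min_i(a_i + i · x_0).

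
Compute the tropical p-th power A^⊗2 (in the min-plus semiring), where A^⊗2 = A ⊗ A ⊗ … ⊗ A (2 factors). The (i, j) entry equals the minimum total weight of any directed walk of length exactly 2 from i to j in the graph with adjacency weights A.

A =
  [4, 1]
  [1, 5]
A^⊗2 =
  [2, 5]
  [5, 2]

Each entry (A^⊗2)_ij equals the minimum over all length-2 walks i = v_0 → v_1 → … → v_2 = j of Σ_t A[v_t][v_{t+1}]. For example, for (i, j) = (0, 1) we minimise over 2 possible intermediate vertex sequences; the minimum is 5, attained along the walk 0 → 0 → 1.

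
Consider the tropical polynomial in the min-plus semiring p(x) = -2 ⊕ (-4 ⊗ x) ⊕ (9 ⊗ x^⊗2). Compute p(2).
p(2) = -2

A tropical monomial a ⊗ x^⊗i evaluates to a + i · x. Evaluating each term at x = 2:
  Term 0 contributes -2 + 0 · 2 = -2
  Term 1 contributes -4 + 1 · 2 = -2
  Term 2 contributes 9 + 2 · 2 = 13
p(2) = ⊕ of these = min[-2, -2, 13] = -2.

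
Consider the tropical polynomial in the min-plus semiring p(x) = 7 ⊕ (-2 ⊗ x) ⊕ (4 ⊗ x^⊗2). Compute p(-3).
p(-3) = -5

A tropical monomial a ⊗ x^⊗i evaluates to a + i · x. Evaluating each term at x = -3:
  Term 0 contributes 7 + 0 · -3 = 7
  Term 1 contributes -2 + 1 · -3 = -5
  Term 2 contributes 4 + 2 · -3 = -2
p(-3) = ⊕ of these = min[7, -5, -2] = -5.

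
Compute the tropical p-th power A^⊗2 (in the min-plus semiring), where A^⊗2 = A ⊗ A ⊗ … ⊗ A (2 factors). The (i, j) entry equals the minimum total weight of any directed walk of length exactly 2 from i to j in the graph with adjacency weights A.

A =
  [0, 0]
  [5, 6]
A^⊗2 =
  [0, 0]
  [5, 5]

Each entry (A^⊗2)_ij equals the minimum over all length-2 walks i = v_0 → v_1 → … → v_2 = j of Σ_t A[v_t][v_{t+1}]. For example, for (i, j) = (0, 1) we minimise over 2 possible intermediate vertex sequences; the minimum is 0, attained along the walk 0 → 0 → 1.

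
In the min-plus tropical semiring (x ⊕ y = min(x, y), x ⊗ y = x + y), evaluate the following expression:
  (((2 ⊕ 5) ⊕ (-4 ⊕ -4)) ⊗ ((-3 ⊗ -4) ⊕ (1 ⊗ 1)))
(((2 ⊕ 5) ⊕ (-4 ⊕ -4)) ⊗ ((-3 ⊗ -4) ⊕ (1 ⊗ 1))) = -11

Expand innermost to outermost. Recall ⊕ takes the minimum of its arguments and ⊗ takes their sum. Working out the expression (((2 ⊕ 5) ⊕ (-4 ⊕ -4)) ⊗ ((-3 ⊗ -4) ⊕ (1 ⊗ 1))) gives -11.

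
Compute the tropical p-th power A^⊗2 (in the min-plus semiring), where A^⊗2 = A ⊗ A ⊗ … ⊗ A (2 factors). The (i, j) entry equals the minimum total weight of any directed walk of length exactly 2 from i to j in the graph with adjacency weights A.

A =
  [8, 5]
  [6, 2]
A^⊗2 =
  [11, 7]
  [8, 4]

Each entry (A^⊗2)_ij equals the minimum over all length-2 walks i = v_0 → v_1 → … → v_2 = j of Σ_t A[v_t][v_{t+1}]. For example, for (i, j) = (0, 1) we minimise over 2 possible intermediate vertex sequences; the minimum is 7, attained along the walk 0 → 1 → 1.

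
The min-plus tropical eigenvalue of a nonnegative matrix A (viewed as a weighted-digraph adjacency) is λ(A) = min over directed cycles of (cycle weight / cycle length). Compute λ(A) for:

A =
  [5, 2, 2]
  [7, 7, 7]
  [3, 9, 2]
λ(A) = 2

Enumerate directed cycles and compute their means (weight / length). Sample:
  cycle 0 → 0: weight = 5, length = 1, mean = 5/1 ≈ 5.000
  cycle 1 → 1: weight = 7, length = 1, mean = 7/1 ≈ 7.000
  cycle 2 → 2: weight = 2, length = 1, mean = 2/1 ≈ 2.000
  cycle 0 → 1 → 0: weight = 9, length = 2, mean = 9/2 ≈ 4.500
  cycle 0 → 2 → 0: weight = 5, length = 2, mean = 5/2 ≈ 2.500
  cycle 1 → 0 → 1: weight = 9, length = 2, mean = 9/2 ≈ 4.500
Minimum mean = 2.000, attained e.g. along the cycle 2 → 2 with weight 2 and length 1. So λ(A) = 2/1 = 2.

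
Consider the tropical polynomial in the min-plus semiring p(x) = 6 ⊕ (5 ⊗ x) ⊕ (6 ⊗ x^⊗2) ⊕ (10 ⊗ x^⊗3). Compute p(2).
p(2) = 6

A tropical monomial a ⊗ x^⊗i evaluates to a + i · x. Evaluating each term at x = 2:
  Term 0 contributes 6 + 0 · 2 = 6
  Term 1 contributes 5 + 1 · 2 = 7
  Term 2 contributes 6 + 2 · 2 = 10
  Term 3 contributes 10 + 3 · 2 = 16
p(2) = ⊕ of these = min[6, 7, 10, 16] = 6.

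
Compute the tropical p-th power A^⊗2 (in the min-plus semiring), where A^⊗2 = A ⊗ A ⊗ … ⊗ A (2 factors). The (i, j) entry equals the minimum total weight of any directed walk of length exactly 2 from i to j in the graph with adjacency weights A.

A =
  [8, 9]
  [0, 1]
A^⊗2 =
  [9, 10]
  [1, 2]

Each entry (A^⊗2)_ij equals the minimum over all length-2 walks i = v_0 → v_1 → … → v_2 = j of Σ_t A[v_t][v_{t+1}]. For example, for (i, j) = (0, 1) we minimise over 2 possible intermediate vertex sequences; the minimum is 10, attained along the walk 0 → 1 → 1.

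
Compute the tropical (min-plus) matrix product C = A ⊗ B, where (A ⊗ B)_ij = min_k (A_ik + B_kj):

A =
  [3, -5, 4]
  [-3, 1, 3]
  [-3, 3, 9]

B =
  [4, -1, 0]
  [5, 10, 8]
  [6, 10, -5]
A ⊗ B =
  [0, 2, -1]
  [1, -4, -3]
  [1, -4, -3]

Apply the min-plus product entry-by-entry:
  C[0][0] = min over k of (A[0][0] + B[0][0] = 3 + 4 = 7, A[0][1] + B[1][0] = -5 + 5 = 0, A[0][2] + B[2][0] = 4 + 6 = 10) = 0 (attained at k = 1)
  C[0][1] = min over k of (A[0][0] + B[0][1] = 3 + -1 = 2, A[0][1] + B[1][1] = -5 + 10 = 5, A[0][2] + B[2][1] = 4 + 10 = 14) = 2 (attained at k = 0)
  C[0][2] = min over k of (A[0][0] + B[0][2] = 3 + 0 = 3, A[0][1] + B[1][2] = -5 + 8 = 3, A[0][2] + B[2][2] = 4 + -5 = -1) = -1 (attained at k = 2)
  C[1][0] = min over k of (A[1][0] + B[0][0] = -3 + 4 = 1, A[1][1] + B[1][0] = 1 + 5 = 6, A[1][2] + B[2][0] = 3 + 6 = 9) = 1 (attained at k = 0)
  C[1][1] = min over k of (A[1][0] + B[0][1] = -3 + -1 = -4, A[1][1] + B[1][1] = 1 + 10 = 11, A[1][2] + B[2][1] = 3 + 10 = 13) = -4 (attained at k = 0)
  C[1][2] = min over k of (A[1][0] + B[0][2] = -3 + 0 = -3, A[1][1] + B[1][2] = 1 + 8 = 9, A[1][2] + B[2][2] = 3 + -5 = -2) = -3 (attained at k = 0)
  C[2][0] = min over k of (A[2][0] + B[0][0] = -3 + 4 = 1, A[2][1] + B[1][0] = 3 + 5 = 8, A[2][2] + B[2][0] = 9 + 6 = 15) = 1 (attained at k = 0)
  C[2][1] = min over k of (A[2][0] + B[0][1] = -3 + -1 = -4, A[2][1] + B[1][1] = 3 + 10 = 13, A[2][2] + B[2][1] = 9 + 10 = 19) = -4 (attained at k = 0)
  C[2][2] = min over k of (A[2][0] + B[0][2] = -3 + 0 = -3, A[2][1] + B[1][2] = 3 + 8 = 11, A[2][2] + B[2][2] = 9 + -5 = 4) = -3 (attained at k = 0)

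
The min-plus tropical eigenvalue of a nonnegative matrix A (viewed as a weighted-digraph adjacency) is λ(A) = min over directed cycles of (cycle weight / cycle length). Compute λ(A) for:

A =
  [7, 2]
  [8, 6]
λ(A) = 5

Enumerate directed cycles and compute their means (weight / length). Sample:
  cycle 0 → 0: weight = 7, length = 1, mean = 7/1 ≈ 7.000
  cycle 1 → 1: weight = 6, length = 1, mean = 6/1 ≈ 6.000
  cycle 0 → 1 → 0: weight = 10, length = 2, mean = 10/2 ≈ 5.000
  cycle 1 → 0 → 1: weight = 10, length = 2, mean = 10/2 ≈ 5.000
Minimum mean = 5.000, attained e.g. along the cycle 0 → 1 → 0 with weight 10 and length 2. So λ(A) = 10/2 = 5.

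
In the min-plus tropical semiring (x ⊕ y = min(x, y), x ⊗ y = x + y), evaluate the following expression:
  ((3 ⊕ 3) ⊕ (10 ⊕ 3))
((3 ⊕ 3) ⊕ (10 ⊕ 3)) = 3

Expand innermost to outermost. Recall ⊕ takes the minimum of its arguments and ⊗ takes their sum. Working out the expression ((3 ⊕ 3) ⊕ (10 ⊕ 3)) gives 3.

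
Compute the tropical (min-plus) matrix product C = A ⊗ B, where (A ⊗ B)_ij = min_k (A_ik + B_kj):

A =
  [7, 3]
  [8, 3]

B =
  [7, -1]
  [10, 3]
A ⊗ B =
  [13, 6]
  [13, 6]

Apply the min-plus product entry-by-entry:
  C[0][0] = min over k of (A[0][0] + B[0][0] = 7 + 7 = 14, A[0][1] + B[1][0] = 3 + 10 = 13) = 13 (attained at k = 1)
  C[0][1] = min over k of (A[0][0] + B[0][1] = 7 + -1 = 6, A[0][1] + B[1][1] = 3 + 3 = 6) = 6 (attained at k = 0)
  C[1][0] = min over k of (A[1][0] + B[0][0] = 8 + 7 = 15, A[1][1] + B[1][0] = 3 + 10 = 13) = 13 (attained at k = 1)
  C[1][1] = min over k of (A[1][0] + B[0][1] = 8 + -1 = 7, A[1][1] + B[1][1] = 3 + 3 = 6) = 6 (attained at k = 1)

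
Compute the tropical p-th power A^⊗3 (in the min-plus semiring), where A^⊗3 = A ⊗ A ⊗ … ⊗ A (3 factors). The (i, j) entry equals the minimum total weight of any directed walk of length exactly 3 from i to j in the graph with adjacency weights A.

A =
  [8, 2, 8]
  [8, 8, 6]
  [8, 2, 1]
A^⊗3 =
  [16, 10, 9]
  [15, 9, 8]
  [10, 4, 3]

Each entry (A^⊗3)_ij equals the minimum over all length-3 walks i = v_0 → v_1 → … → v_3 = j of Σ_t A[v_t][v_{t+1}]. For example, for (i, j) = (0, 2) we minimise over 9 possible intermediate vertex sequences; the minimum is 9, attained along the walk 0 → 1 → 2 → 2.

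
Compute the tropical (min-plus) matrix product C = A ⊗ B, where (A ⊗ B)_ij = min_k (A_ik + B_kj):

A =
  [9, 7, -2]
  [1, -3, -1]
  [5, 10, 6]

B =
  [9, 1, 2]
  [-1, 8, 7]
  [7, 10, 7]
A ⊗ B =
  [5, 8, 5]
  [-4, 2, 3]
  [9, 6, 7]

Apply the min-plus product entry-by-entry:
  C[0][0] = min over k of (A[0][0] + B[0][0] = 9 + 9 = 18, A[0][1] + B[1][0] = 7 + -1 = 6, A[0][2] + B[2][0] = -2 + 7 = 5) = 5 (attained at k = 2)
  C[0][1] = min over k of (A[0][0] + B[0][1] = 9 + 1 = 10, A[0][1] + B[1][1] = 7 + 8 = 15, A[0][2] + B[2][1] = -2 + 10 = 8) = 8 (attained at k = 2)
  C[0][2] = min over k of (A[0][0] + B[0][2] = 9 + 2 = 11, A[0][1] + B[1][2] = 7 + 7 = 14, A[0][2] + B[2][2] = -2 + 7 = 5) = 5 (attained at k = 2)
  C[1][0] = min over k of (A[1][0] + B[0][0] = 1 + 9 = 10, A[1][1] + B[1][0] = -3 + -1 = -4, A[1][2] + B[2][0] = -1 + 7 = 6) = -4 (attained at k = 1)
  C[1][1] = min over k of (A[1][0] + B[0][1] = 1 + 1 = 2, A[1][1] + B[1][1] = -3 + 8 = 5, A[1][2] + B[2][1] = -1 + 10 = 9) = 2 (attained at k = 0)
  C[1][2] = min over k of (A[1][0] + B[0][2] = 1 + 2 = 3, A[1][1] + B[1][2] = -3 + 7 = 4, A[1][2] + B[2][2] = -1 + 7 = 6) = 3 (attained at k = 0)
  C[2][0] = min over k of (A[2][0] + B[0][0] = 5 + 9 = 14, A[2][1] + B[1][0] = 10 + -1 = 9, A[2][2] + B[2][0] = 6 + 7 = 13) = 9 (attained at k = 1)
  C[2][1] = min over k of (A[2][0] + B[0][1] = 5 + 1 = 6, A[2][1] + B[1][1] = 10 + 8 = 18, A[2][2] + B[2][1] = 6 + 10 = 16) = 6 (attained at k = 0)
  C[2][2] = min over k of (A[2][0] + B[0][2] = 5 + 2 = 7, A[2][1] + B[1][2] = 10 + 7 = 17, A[2][2] + B[2][2] = 6 + 7 = 13) = 7 (attained at k = 0)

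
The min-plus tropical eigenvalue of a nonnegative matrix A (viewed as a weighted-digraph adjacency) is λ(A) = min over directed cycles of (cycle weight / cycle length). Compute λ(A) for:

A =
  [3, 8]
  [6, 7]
λ(A) = 3

Enumerate directed cycles and compute their means (weight / length). Sample:
  cycle 0 → 0: weight = 3, length = 1, mean = 3/1 ≈ 3.000
  cycle 1 → 1: weight = 7, length = 1, mean = 7/1 ≈ 7.000
  cycle 0 → 1 → 0: weight = 14, length = 2, mean = 14/2 ≈ 7.000
  cycle 1 → 0 → 1: weight = 14, length = 2, mean = 14/2 ≈ 7.000
Minimum mean = 3.000, attained e.g. along the cycle 0 → 0 with weight 3 and length 1. So λ(A) = 3/1 = 3.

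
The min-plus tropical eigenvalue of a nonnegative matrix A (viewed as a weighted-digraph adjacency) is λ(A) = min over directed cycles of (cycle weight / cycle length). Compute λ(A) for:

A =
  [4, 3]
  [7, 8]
λ(A) = 4

Enumerate directed cycles and compute their means (weight / length). Sample:
  cycle 0 → 0: weight = 4, length = 1, mean = 4/1 ≈ 4.000
  cycle 1 → 1: weight = 8, length = 1, mean = 8/1 ≈ 8.000
  cycle 0 → 1 → 0: weight = 10, length = 2, mean = 10/2 ≈ 5.000
  cycle 1 → 0 → 1: weight = 10, length = 2, mean = 10/2 ≈ 5.000
Minimum mean = 4.000, attained e.g. along the cycle 0 → 0 with weight 4 and length 1. So λ(A) = 4/1 = 4.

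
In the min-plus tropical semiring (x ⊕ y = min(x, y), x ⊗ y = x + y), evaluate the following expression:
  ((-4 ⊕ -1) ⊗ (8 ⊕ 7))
((-4 ⊕ -1) ⊗ (8 ⊕ 7)) = 3

Expand innermost to outermost. Recall ⊕ takes the minimum of its arguments and ⊗ takes their sum. Working out the expression ((-4 ⊕ -1) ⊗ (8 ⊕ 7)) gives 3.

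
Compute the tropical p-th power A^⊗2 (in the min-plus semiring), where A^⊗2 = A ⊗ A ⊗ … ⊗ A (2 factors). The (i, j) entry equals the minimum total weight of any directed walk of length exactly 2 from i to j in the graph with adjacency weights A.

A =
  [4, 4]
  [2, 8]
A^⊗2 =
  [6, 8]
  [6, 6]

Each entry (A^⊗2)_ij equals the minimum over all length-2 walks i = v_0 → v_1 → … → v_2 = j of Σ_t A[v_t][v_{t+1}]. For example, for (i, j) = (0, 1) we minimise over 2 possible intermediate vertex sequences; the minimum is 8, attained along the walk 0 → 0 → 1.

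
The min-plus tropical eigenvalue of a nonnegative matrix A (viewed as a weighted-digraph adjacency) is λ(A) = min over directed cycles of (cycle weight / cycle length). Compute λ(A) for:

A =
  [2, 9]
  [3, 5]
λ(A) = 2

Enumerate directed cycles and compute their means (weight / length). Sample:
  cycle 0 → 0: weight = 2, length = 1, mean = 2/1 ≈ 2.000
  cycle 1 → 1: weight = 5, length = 1, mean = 5/1 ≈ 5.000
  cycle 0 → 1 → 0: weight = 12, length = 2, mean = 12/2 ≈ 6.000
  cycle 1 → 0 → 1: weight = 12, length = 2, mean = 12/2 ≈ 6.000
Minimum mean = 2.000, attained e.g. along the cycle 0 → 0 with weight 2 and length 1. So λ(A) = 2/1 = 2.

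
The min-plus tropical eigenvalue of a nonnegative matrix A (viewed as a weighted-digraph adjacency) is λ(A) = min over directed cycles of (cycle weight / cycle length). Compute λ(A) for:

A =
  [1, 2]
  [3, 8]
λ(A) = 1

Enumerate directed cycles and compute their means (weight / length). Sample:
  cycle 0 → 0: weight = 1, length = 1, mean = 1/1 ≈ 1.000
  cycle 1 → 1: weight = 8, length = 1, mean = 8/1 ≈ 8.000
  cycle 0 → 1 → 0: weight = 5, length = 2, mean = 5/2 ≈ 2.500
  cycle 1 → 0 → 1: weight = 5, length = 2, mean = 5/2 ≈ 2.500
Minimum mean = 1.000, attained e.g. along the cycle 0 → 0 with weight 1 and length 1. So λ(A) = 1/1 = 1.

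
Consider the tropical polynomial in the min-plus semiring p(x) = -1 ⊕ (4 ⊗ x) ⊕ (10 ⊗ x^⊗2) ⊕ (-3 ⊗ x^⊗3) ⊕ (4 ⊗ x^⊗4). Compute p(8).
p(8) = -1

A tropical monomial a ⊗ x^⊗i evaluates to a + i · x. Evaluating each term at x = 8:
  Term 0 contributes -1 + 0 · 8 = -1
  Term 1 contributes 4 + 1 · 8 = 12
  Term 2 contributes 10 + 2 · 8 = 26
  Term 3 contributes -3 + 3 · 8 = 21
  Term 4 contributes 4 + 4 · 8 = 36
p(8) = ⊕ of these = min[-1, 12, 26, 21, 36] = -1.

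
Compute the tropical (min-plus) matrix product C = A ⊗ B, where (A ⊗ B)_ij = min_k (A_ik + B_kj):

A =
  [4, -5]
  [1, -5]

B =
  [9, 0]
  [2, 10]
A ⊗ B =
  [-3, 4]
  [-3, 1]

Apply the min-plus product entry-by-entry:
  C[0][0] = min over k of (A[0][0] + B[0][0] = 4 + 9 = 13, A[0][1] + B[1][0] = -5 + 2 = -3) = -3 (attained at k = 1)
  C[0][1] = min over k of (A[0][0] + B[0][1] = 4 + 0 = 4, A[0][1] + B[1][1] = -5 + 10 = 5) = 4 (attained at k = 0)
  C[1][0] = min over k of (A[1][0] + B[0][0] = 1 + 9 = 10, A[1][1] + B[1][0] = -5 + 2 = -3) = -3 (attained at k = 1)
  C[1][1] = min over k of (A[1][0] + B[0][1] = 1 + 0 = 1, A[1][1] + B[1][1] = -5 + 10 = 5) = 1 (attained at k = 0)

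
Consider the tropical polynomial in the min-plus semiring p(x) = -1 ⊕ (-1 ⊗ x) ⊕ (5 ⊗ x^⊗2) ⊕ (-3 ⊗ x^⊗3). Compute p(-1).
p(-1) = -6

A tropical monomial a ⊗ x^⊗i evaluates to a + i · x. Evaluating each term at x = -1:
  Term 0 contributes -1 + 0 · -1 = -1
  Term 1 contributes -1 + 1 · -1 = -2
  Term 2 contributes 5 + 2 · -1 = 3
  Term 3 contributes -3 + 3 · -1 = -6
p(-1) = ⊕ of these = min[-1, -2, 3, -6] = -6.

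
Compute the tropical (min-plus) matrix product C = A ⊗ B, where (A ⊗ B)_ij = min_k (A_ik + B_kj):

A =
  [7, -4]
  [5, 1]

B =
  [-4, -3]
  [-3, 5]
A ⊗ B =
  [-7, 1]
  [-2, 2]

Apply the min-plus product entry-by-entry:
  C[0][0] = min over k of (A[0][0] + B[0][0] = 7 + -4 = 3, A[0][1] + B[1][0] = -4 + -3 = -7) = -7 (attained at k = 1)
  C[0][1] = min over k of (A[0][0] + B[0][1] = 7 + -3 = 4, A[0][1] + B[1][1] = -4 + 5 = 1) = 1 (attained at k = 1)
  C[1][0] = min over k of (A[1][0] + B[0][0] = 5 + -4 = 1, A[1][1] + B[1][0] = 1 + -3 = -2) = -2 (attained at k = 1)
  C[1][1] = min over k of (A[1][0] + B[0][1] = 5 + -3 = 2, A[1][1] + B[1][1] = 1 + 5 = 6) = 2 (attained at k = 0)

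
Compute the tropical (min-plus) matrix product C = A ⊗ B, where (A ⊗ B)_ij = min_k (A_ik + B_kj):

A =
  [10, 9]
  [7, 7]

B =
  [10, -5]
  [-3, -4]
A ⊗ B =
  [6, 5]
  [4, 2]

Apply the min-plus product entry-by-entry:
  C[0][0] = min over k of (A[0][0] + B[0][0] = 10 + 10 = 20, A[0][1] + B[1][0] = 9 + -3 = 6) = 6 (attained at k = 1)
  C[0][1] = min over k of (A[0][0] + B[0][1] = 10 + -5 = 5, A[0][1] + B[1][1] = 9 + -4 = 5) = 5 (attained at k = 0)
  C[1][0] = min over k of (A[1][0] + B[0][0] = 7 + 10 = 17, A[1][1] + B[1][0] = 7 + -3 = 4) = 4 (attained at k = 1)
  C[1][1] = min over k of (A[1][0] + B[0][1] = 7 + -5 = 2, A[1][1] + B[1][1] = 7 + -4 = 3) = 2 (attained at k = 0)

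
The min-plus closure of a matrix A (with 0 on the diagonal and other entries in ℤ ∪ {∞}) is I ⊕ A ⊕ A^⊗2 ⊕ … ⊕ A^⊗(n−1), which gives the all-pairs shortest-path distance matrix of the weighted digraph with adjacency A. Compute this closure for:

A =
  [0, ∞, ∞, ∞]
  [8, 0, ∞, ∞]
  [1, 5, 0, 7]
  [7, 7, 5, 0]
Closure =
  [0, ∞, ∞, ∞]
  [8, 0, ∞, ∞]
  [1, 5, 0, 7]
  [6, 7, 5, 0]

This is the Floyd-Warshall all-pairs shortest-path computation. For each intermediate vertex k = 0, 1, …, 3, update dist[i][j] ← min(dist[i][j], dist[i][k] + dist[k][j]). The final matrix gives, for each (i, j), the minimum total weight of any directed path from i to j (possibly empty when i = j).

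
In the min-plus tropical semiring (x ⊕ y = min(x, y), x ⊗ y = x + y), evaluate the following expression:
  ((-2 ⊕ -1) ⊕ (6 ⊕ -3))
((-2 ⊕ -1) ⊕ (6 ⊕ -3)) = -3

Expand innermost to outermost. Recall ⊕ takes the minimum of its arguments and ⊗ takes their sum. Working out the expression ((-2 ⊕ -1) ⊕ (6 ⊕ -3)) gives -3.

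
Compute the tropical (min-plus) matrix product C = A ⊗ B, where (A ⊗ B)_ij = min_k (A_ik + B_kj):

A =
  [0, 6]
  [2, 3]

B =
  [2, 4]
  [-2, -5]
A ⊗ B =
  [2, 1]
  [1, -2]

Apply the min-plus product entry-by-entry:
  C[0][0] = min over k of (A[0][0] + B[0][0] = 0 + 2 = 2, A[0][1] + B[1][0] = 6 + -2 = 4) = 2 (attained at k = 0)
  C[0][1] = min over k of (A[0][0] + B[0][1] = 0 + 4 = 4, A[0][1] + B[1][1] = 6 + -5 = 1) = 1 (attained at k = 1)
  C[1][0] = min over k of (A[1][0] + B[0][0] = 2 + 2 = 4, A[1][1] + B[1][0] = 3 + -2 = 1) = 1 (attained at k = 1)
  C[1][1] = min over k of (A[1][0] + B[0][1] = 2 + 4 = 6, A[1][1] + B[1][1] = 3 + -5 = -2) = -2 (attained at k = 1)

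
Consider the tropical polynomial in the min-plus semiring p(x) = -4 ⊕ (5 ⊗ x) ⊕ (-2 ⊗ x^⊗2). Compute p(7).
p(7) = -4

A tropical monomial a ⊗ x^⊗i evaluates to a + i · x. Evaluating each term at x = 7:
  Term 0 contributes -4 + 0 · 7 = -4
  Term 1 contributes 5 + 1 · 7 = 12
  Term 2 contributes -2 + 2 · 7 = 12
p(7) = ⊕ of these = min[-4, 12, 12] = -4.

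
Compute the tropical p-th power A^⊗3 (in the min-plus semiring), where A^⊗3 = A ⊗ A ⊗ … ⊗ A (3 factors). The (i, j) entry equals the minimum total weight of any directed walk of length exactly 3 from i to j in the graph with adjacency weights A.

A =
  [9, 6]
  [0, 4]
A^⊗3 =
  [10, 12]
  [6, 10]

Each entry (A^⊗3)_ij equals the minimum over all length-3 walks i = v_0 → v_1 → … → v_3 = j of Σ_t A[v_t][v_{t+1}]. For example, for (i, j) = (0, 1) we minimise over 4 possible intermediate vertex sequences; the minimum is 12, attained along the walk 0 → 1 → 0 → 1.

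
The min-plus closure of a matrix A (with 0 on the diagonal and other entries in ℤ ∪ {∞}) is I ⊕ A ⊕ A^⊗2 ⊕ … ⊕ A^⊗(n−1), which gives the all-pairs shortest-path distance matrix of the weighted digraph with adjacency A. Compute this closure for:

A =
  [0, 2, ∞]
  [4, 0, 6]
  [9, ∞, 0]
Closure =
  [0, 2, 8]
  [4, 0, 6]
  [9, 11, 0]

This is the Floyd-Warshall all-pairs shortest-path computation. For each intermediate vertex k = 0, 1, …, 2, update dist[i][j] ← min(dist[i][j], dist[i][k] + dist[k][j]). The final matrix gives, for each (i, j), the minimum total weight of any directed path from i to j (possibly empty when i = j).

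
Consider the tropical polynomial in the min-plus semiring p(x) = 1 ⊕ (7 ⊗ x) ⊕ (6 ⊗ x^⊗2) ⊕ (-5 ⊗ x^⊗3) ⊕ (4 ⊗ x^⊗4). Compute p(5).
p(5) = 1

A tropical monomial a ⊗ x^⊗i evaluates to a + i · x. Evaluating each term at x = 5:
  Term 0 contributes 1 + 0 · 5 = 1
  Term 1 contributes 7 + 1 · 5 = 12
  Term 2 contributes 6 + 2 · 5 = 16
  Term 3 contributes -5 + 3 · 5 = 10
  Term 4 contributes 4 + 4 · 5 = 24
p(5) = ⊕ of these = min[1, 12, 16, 10, 24] = 1.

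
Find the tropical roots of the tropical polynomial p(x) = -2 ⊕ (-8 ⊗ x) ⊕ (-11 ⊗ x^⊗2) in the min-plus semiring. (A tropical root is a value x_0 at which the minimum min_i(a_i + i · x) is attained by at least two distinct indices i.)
Roots: {3, 6}

Each tropical root is a break point of the lower envelope of the lines y = a_i + i · x (there are 3 lines, with slopes 0, 1, ..., 2). Only the lines that attain the minimum somewhere contribute to roots; other lines are dominated. Here the surviving (envelope) indices are i = 2, i = 1, i = 0.
Intersections between consecutive envelope lines give the roots: for adjacent envelope indices i < j the intersection is x = (a_i − a_j) / (j − i). Reading off the sorted break points: {3, 6}.
Verification: at each break x_0, at least two indices attain the minimum of min_i(a_i + i · x_0).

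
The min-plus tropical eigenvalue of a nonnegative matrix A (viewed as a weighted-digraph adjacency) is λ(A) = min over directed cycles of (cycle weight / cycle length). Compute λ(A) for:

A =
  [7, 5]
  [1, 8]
λ(A) = 3

Enumerate directed cycles and compute their means (weight / length). Sample:
  cycle 0 → 0: weight = 7, length = 1, mean = 7/1 ≈ 7.000
  cycle 1 → 1: weight = 8, length = 1, mean = 8/1 ≈ 8.000
  cycle 0 → 1 → 0: weight = 6, length = 2, mean = 6/2 ≈ 3.000
  cycle 1 → 0 → 1: weight = 6, length = 2, mean = 6/2 ≈ 3.000
Minimum mean = 3.000, attained e.g. along the cycle 0 → 1 → 0 with weight 6 and length 2. So λ(A) = 6/2 = 3.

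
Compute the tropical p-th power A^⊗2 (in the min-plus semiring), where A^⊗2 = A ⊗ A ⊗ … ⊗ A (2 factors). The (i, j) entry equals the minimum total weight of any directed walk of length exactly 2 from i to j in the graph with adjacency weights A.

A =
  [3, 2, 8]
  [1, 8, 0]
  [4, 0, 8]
A^⊗2 =
  [3, 5, 2]
  [4, 0, 8]
  [1, 6, 0]

Each entry (A^⊗2)_ij equals the minimum over all length-2 walks i = v_0 → v_1 → … → v_2 = j of Σ_t A[v_t][v_{t+1}]. For example, for (i, j) = (0, 2) we minimise over 3 possible intermediate vertex sequences; the minimum is 2, attained along the walk 0 → 1 → 2.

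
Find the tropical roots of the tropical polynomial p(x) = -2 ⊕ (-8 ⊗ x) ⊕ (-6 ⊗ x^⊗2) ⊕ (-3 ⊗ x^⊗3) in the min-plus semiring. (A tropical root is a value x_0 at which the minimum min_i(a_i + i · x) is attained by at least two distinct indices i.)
Roots: {-3, -2, 6}

Each tropical root is a break point of the lower envelope of the lines y = a_i + i · x (there are 4 lines, with slopes 0, 1, ..., 3). Only the lines that attain the minimum somewhere contribute to roots; other lines are dominated. Here the surviving (envelope) indices are i = 3, i = 2, i = 1, i = 0.
Intersections between consecutive envelope lines give the roots: for adjacent envelope indices i < j the intersection is x = (a_i − a_j) / (j − i). Reading off the sorted break points: {-3, -2, 6}.
Verification: at each break x_0, at least two indices attain the minimum of min_i(a_i + i · x_0).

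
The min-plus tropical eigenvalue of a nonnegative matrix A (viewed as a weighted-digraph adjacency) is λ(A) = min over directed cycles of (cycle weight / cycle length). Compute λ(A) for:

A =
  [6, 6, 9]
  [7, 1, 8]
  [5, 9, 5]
λ(A) = 1

Enumerate directed cycles and compute their means (weight / length). Sample:
  cycle 0 → 0: weight = 6, length = 1, mean = 6/1 ≈ 6.000
  cycle 1 → 1: weight = 1, length = 1, mean = 1/1 ≈ 1.000
  cycle 2 → 2: weight = 5, length = 1, mean = 5/1 ≈ 5.000
  cycle 0 → 1 → 0: weight = 13, length = 2, mean = 13/2 ≈ 6.500
  cycle 0 → 2 → 0: weight = 14, length = 2, mean = 14/2 ≈ 7.000
  cycle 1 → 0 → 1: weight = 13, length = 2, mean = 13/2 ≈ 6.500
Minimum mean = 1.000, attained e.g. along the cycle 1 → 1 with weight 1 and length 1. So λ(A) = 1/1 = 1.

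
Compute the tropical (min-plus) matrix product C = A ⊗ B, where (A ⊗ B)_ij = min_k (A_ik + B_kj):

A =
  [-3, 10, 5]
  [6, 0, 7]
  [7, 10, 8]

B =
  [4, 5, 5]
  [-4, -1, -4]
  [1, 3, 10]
A ⊗ B =
  [1, 2, 2]
  [-4, -1, -4]
  [6, 9, 6]

Apply the min-plus product entry-by-entry:
  C[0][0] = min over k of (A[0][0] + B[0][0] = -3 + 4 = 1, A[0][1] + B[1][0] = 10 + -4 = 6, A[0][2] + B[2][0] = 5 + 1 = 6) = 1 (attained at k = 0)
  C[0][1] = min over k of (A[0][0] + B[0][1] = -3 + 5 = 2, A[0][1] + B[1][1] = 10 + -1 = 9, A[0][2] + B[2][1] = 5 + 3 = 8) = 2 (attained at k = 0)
  C[0][2] = min over k of (A[0][0] + B[0][2] = -3 + 5 = 2, A[0][1] + B[1][2] = 10 + -4 = 6, A[0][2] + B[2][2] = 5 + 10 = 15) = 2 (attained at k = 0)
  C[1][0] = min over k of (A[1][0] + B[0][0] = 6 + 4 = 10, A[1][1] + B[1][0] = 0 + -4 = -4, A[1][2] + B[2][0] = 7 + 1 = 8) = -4 (attained at k = 1)
  C[1][1] = min over k of (A[1][0] + B[0][1] = 6 + 5 = 11, A[1][1] + B[1][1] = 0 + -1 = -1, A[1][2] + B[2][1] = 7 + 3 = 10) = -1 (attained at k = 1)
  C[1][2] = min over k of (A[1][0] + B[0][2] = 6 + 5 = 11, A[1][1] + B[1][2] = 0 + -4 = -4, A[1][2] + B[2][2] = 7 + 10 = 17) = -4 (attained at k = 1)
  C[2][0] = min over k of (A[2][0] + B[0][0] = 7 + 4 = 11, A[2][1] + B[1][0] = 10 + -4 = 6, A[2][2] + B[2][0] = 8 + 1 = 9) = 6 (attained at k = 1)
  C[2][1] = min over k of (A[2][0] + B[0][1] = 7 + 5 = 12, A[2][1] + B[1][1] = 10 + -1 = 9, A[2][2] + B[2][1] = 8 + 3 = 11) = 9 (attained at k = 1)
  C[2][2] = min over k of (A[2][0] + B[0][2] = 7 + 5 = 12, A[2][1] + B[1][2] = 10 + -4 = 6, A[2][2] + B[2][2] = 8 + 10 = 18) = 6 (attained at k = 1)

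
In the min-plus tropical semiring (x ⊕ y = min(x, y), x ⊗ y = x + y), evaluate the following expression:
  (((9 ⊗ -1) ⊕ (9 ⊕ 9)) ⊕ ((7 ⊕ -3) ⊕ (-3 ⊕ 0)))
(((9 ⊗ -1) ⊕ (9 ⊕ 9)) ⊕ ((7 ⊕ -3) ⊕ (-3 ⊕ 0))) = -3

Expand innermost to outermost. Recall ⊕ takes the minimum of its arguments and ⊗ takes their sum. Working out the expression (((9 ⊗ -1) ⊕ (9 ⊕ 9)) ⊕ ((7 ⊕ -3) ⊕ (-3 ⊕ 0))) gives -3.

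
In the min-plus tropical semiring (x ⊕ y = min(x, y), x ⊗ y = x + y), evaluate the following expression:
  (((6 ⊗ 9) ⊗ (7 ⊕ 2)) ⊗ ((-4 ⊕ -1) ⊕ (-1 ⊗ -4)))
(((6 ⊗ 9) ⊗ (7 ⊕ 2)) ⊗ ((-4 ⊕ -1) ⊕ (-1 ⊗ -4))) = 12

Expand innermost to outermost. Recall ⊕ takes the minimum of its arguments and ⊗ takes their sum. Working out the expression (((6 ⊗ 9) ⊗ (7 ⊕ 2)) ⊗ ((-4 ⊕ -1) ⊕ (-1 ⊗ -4))) gives 12.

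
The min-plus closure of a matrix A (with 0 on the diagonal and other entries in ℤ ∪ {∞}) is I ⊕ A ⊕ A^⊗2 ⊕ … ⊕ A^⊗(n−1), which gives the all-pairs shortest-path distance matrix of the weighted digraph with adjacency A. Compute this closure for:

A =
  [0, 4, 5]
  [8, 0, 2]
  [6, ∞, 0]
Closure =
  [0, 4, 5]
  [8, 0, 2]
  [6, 10, 0]

This is the Floyd-Warshall all-pairs shortest-path computation. For each intermediate vertex k = 0, 1, …, 2, update dist[i][j] ← min(dist[i][j], dist[i][k] + dist[k][j]). The final matrix gives, for each (i, j), the minimum total weight of any directed path from i to j (possibly empty when i = j).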